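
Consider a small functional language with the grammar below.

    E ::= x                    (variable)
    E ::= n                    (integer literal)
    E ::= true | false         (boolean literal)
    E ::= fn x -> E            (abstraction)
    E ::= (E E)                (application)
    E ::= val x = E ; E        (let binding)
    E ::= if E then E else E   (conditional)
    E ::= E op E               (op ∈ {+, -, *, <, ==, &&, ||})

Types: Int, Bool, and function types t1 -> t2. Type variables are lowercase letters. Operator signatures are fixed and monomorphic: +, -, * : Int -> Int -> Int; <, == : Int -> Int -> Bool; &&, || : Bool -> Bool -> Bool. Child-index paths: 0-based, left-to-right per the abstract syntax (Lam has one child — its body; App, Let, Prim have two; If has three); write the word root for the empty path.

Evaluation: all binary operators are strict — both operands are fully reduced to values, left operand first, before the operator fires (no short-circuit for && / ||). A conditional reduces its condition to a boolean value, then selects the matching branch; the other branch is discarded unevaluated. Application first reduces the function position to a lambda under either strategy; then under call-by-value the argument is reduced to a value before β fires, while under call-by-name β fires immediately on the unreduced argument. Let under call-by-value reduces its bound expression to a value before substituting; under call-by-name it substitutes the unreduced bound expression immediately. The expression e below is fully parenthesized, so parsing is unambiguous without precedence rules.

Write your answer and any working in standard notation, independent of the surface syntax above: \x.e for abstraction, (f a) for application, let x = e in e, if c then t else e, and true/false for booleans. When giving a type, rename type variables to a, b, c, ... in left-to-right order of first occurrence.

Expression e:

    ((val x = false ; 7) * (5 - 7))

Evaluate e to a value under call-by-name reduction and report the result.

Working:
step 0: ((let x = false in 7) * (5 - 7))
step 1: [let@0] (7 * (5 - 7))
step 2: [delta@1] (7 * -2)
step 3: [delta@root] -14

Answer: -14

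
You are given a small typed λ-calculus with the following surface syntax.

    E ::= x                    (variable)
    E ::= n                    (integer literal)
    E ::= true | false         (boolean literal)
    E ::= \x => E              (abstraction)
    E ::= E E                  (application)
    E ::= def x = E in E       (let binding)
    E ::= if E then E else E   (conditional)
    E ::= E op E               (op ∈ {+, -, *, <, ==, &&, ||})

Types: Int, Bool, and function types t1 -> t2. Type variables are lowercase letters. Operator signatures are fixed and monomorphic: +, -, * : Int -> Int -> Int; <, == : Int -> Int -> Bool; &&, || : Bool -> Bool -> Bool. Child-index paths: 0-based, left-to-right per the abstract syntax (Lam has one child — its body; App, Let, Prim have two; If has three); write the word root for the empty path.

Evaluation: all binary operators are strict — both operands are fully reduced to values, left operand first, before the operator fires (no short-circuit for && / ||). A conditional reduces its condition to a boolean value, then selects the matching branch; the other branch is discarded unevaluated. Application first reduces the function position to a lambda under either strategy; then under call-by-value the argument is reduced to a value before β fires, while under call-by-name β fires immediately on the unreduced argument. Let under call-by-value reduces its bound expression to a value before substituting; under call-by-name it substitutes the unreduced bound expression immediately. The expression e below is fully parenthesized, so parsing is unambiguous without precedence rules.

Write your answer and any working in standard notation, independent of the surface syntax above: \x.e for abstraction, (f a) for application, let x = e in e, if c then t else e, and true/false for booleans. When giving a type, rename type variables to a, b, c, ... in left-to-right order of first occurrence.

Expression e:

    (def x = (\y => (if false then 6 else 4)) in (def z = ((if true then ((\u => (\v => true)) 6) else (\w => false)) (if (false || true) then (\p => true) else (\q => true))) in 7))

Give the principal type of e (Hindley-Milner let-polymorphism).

Answer: Int

Derivation:
  unify Bool ~ Bool
  unify Int ~ Int
\y._ : a -> Int
let x : forall. a -> Int
  unify Bool ~ Bool
\v._ : c -> Bool
\u._ : b -> c -> Bool
  unify b -> c -> Bool ~ Int -> d
  unify b ~ Int
  unify c -> Bool ~ d
_ _ : c -> Bool
\w._ : e -> Bool
  unify c -> Bool ~ e -> Bool
  unify c ~ e
  unify Bool ~ Bool
  unify Bool ~ Bool
  unify Bool ~ Bool
  unify Bool ~ Bool
\p._ : f -> Bool
\q._ : g -> Bool
  unify f -> Bool ~ g -> Bool
  unify f ~ g
  unify Bool ~ Bool
  unify e -> Bool ~ (g -> Bool) -> h
  unify e ~ g -> Bool
  unify Bool ~ h
_ _ : Bool
let z : Bool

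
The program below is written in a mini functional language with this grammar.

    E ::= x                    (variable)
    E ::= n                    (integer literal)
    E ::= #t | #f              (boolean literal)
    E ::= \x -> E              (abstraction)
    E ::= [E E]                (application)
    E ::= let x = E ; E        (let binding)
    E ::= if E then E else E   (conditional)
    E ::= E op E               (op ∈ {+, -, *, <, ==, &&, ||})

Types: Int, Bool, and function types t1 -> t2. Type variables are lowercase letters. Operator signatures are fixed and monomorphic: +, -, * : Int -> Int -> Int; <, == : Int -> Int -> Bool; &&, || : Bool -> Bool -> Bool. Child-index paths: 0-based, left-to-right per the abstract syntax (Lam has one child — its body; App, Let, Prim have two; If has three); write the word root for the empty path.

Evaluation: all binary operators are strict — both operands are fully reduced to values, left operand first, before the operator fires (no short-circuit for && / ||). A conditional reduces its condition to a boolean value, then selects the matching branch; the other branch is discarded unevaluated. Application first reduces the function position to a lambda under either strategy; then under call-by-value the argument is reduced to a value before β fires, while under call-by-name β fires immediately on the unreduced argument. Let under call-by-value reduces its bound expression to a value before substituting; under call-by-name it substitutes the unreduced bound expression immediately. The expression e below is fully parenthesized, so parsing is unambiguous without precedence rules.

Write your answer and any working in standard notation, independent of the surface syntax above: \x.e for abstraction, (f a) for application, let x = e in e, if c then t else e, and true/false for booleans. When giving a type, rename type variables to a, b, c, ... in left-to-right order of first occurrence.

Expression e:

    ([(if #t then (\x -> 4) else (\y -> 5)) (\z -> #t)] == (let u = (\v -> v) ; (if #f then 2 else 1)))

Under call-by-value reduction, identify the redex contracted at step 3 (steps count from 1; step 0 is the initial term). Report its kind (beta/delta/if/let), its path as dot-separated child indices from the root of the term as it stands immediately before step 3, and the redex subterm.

Answer: let at 1 : (let u = (\v.v) in (if false then 2 else 1))

Working:
step 0: (((if true then (\x.4) else (\y.5)) (\z.true)) == (let u = (\v.v) in (if false then 2 else 1)))
step 1: [if@0.0] (((\x.4) (\z.true)) == (let u = (\v.v) in (if false then 2 else 1)))
step 2: [beta@0] (4 == (let u = (\v.v) in (if false then 2 else 1)))
step 3: [let@1] (4 == (if false then 2 else 1))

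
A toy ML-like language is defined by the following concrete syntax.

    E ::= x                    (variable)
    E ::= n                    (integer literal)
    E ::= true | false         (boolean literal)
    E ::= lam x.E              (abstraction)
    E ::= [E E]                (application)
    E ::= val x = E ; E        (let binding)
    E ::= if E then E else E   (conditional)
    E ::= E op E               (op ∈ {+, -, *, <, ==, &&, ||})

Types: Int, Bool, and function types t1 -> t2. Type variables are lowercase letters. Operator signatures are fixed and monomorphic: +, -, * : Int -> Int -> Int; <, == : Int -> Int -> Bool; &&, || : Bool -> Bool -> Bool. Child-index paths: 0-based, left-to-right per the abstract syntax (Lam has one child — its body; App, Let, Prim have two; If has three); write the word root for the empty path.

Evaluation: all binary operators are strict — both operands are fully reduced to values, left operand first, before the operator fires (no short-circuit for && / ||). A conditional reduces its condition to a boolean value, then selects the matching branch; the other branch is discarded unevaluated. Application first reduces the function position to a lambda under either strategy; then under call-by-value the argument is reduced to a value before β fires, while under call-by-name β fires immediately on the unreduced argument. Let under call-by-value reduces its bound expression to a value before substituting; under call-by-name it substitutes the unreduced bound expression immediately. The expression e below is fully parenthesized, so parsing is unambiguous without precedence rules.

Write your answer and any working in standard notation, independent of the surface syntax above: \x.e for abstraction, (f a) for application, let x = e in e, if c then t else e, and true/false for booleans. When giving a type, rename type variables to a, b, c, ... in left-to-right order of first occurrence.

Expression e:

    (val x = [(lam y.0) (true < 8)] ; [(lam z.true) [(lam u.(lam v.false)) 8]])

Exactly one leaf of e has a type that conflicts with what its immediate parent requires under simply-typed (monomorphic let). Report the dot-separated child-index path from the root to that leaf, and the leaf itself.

Trace:
\y._ : a -> Int
  unify Bool ~ Int
  FAIL: mismatch Bool ~ Int

Answer: 0.1.0 : true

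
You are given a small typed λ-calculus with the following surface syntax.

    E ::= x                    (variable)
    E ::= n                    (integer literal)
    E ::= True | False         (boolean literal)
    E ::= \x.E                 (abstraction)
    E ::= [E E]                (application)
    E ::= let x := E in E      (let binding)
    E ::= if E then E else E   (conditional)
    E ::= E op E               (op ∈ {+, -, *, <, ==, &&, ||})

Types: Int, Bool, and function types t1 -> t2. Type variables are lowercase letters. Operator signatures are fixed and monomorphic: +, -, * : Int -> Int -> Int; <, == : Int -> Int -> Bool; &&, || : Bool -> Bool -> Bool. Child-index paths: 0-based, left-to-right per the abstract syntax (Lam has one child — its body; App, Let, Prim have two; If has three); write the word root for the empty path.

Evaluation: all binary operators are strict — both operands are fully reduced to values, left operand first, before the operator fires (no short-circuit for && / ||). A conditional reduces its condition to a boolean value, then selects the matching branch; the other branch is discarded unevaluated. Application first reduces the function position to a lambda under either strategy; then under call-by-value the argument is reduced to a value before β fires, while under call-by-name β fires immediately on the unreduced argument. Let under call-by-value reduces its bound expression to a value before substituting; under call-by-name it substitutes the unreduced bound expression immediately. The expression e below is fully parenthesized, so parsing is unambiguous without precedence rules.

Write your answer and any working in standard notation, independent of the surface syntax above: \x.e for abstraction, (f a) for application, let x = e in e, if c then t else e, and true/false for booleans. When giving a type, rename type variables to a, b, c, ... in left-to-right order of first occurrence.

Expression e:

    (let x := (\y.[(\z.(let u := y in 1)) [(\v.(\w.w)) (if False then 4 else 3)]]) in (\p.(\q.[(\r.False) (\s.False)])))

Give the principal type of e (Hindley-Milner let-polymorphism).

Answer: a -> b -> Bool

Derivation:
y : a
let u : a
\z._ : b -> Int
w : d
\w._ : d -> d
\v._ : c -> d -> d
  unify Bool ~ Bool
  unify Int ~ Int
  unify c -> d -> d ~ Int -> e
  unify c ~ Int
  unify d -> d ~ e
_ _ : d -> d
  unify b -> Int ~ (d -> d) -> f
  unify b ~ d -> d
  unify Int ~ f
_ _ : Int
\y._ : a -> Int
let x : forall. a -> Int
\r._ : i -> Bool
\s._ : j -> Bool
  unify i -> Bool ~ (j -> Bool) -> k
  unify i ~ j -> Bool
  unify Bool ~ k
_ _ : Bool
\q._ : h -> Bool
\p._ : g -> h -> Bool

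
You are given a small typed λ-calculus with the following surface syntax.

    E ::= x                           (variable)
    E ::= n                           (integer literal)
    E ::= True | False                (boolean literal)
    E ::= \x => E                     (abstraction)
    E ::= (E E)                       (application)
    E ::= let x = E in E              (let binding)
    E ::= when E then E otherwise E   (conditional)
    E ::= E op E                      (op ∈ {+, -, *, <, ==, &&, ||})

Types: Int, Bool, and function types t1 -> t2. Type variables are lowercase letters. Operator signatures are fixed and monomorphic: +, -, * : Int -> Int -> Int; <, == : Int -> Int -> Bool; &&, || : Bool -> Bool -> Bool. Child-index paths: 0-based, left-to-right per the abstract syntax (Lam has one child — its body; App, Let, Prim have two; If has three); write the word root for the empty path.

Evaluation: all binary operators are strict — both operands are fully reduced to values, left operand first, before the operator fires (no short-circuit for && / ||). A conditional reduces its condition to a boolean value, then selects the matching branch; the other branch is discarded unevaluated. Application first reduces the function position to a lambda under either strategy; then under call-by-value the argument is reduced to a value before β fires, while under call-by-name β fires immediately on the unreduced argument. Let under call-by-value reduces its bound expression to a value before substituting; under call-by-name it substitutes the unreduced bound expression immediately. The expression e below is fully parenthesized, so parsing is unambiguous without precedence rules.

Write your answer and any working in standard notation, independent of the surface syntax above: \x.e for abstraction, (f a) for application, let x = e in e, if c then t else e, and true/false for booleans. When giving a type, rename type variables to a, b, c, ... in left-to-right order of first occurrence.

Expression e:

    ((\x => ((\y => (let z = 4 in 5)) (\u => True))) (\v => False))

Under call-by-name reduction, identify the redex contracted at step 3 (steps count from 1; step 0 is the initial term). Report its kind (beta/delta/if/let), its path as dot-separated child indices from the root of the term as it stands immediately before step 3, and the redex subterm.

Answer: let at root : (let z = 4 in 5)

Trace:
step 0: ((\x.((\y.(let z = 4 in 5)) (\u.true))) (\v.false))
step 1: [beta@root] ((\y.(let z = 4 in 5)) (\u.true))
step 2: [beta@root] (let z = 4 in 5)
step 3: [let@root] 5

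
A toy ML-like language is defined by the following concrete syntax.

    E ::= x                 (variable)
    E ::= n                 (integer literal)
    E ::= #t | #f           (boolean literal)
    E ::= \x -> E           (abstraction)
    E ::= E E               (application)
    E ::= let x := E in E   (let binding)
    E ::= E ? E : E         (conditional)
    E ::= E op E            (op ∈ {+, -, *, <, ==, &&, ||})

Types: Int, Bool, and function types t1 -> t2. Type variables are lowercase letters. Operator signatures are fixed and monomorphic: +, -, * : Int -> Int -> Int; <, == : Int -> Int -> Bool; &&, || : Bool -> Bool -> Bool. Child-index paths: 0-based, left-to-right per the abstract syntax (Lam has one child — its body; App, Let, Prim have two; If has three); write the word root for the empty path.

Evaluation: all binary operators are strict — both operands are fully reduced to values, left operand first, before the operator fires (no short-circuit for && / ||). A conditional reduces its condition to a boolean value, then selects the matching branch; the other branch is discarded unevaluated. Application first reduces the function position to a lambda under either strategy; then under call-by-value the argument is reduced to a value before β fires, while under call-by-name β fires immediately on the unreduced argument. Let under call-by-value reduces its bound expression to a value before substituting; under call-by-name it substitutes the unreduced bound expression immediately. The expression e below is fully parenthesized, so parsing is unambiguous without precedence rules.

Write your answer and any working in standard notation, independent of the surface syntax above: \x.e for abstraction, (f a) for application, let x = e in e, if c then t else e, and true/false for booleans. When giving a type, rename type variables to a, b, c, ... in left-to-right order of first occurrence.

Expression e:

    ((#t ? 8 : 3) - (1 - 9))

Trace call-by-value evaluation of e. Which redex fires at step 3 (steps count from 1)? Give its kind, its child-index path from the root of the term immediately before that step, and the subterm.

Working:
step 0: ((if true then 8 else 3) - (1 - 9))
step 1: [if@0] (8 - (1 - 9))
step 2: [delta@1] (8 - -8)
step 3: [delta@root] 16

Answer: delta at root : (8 - -8)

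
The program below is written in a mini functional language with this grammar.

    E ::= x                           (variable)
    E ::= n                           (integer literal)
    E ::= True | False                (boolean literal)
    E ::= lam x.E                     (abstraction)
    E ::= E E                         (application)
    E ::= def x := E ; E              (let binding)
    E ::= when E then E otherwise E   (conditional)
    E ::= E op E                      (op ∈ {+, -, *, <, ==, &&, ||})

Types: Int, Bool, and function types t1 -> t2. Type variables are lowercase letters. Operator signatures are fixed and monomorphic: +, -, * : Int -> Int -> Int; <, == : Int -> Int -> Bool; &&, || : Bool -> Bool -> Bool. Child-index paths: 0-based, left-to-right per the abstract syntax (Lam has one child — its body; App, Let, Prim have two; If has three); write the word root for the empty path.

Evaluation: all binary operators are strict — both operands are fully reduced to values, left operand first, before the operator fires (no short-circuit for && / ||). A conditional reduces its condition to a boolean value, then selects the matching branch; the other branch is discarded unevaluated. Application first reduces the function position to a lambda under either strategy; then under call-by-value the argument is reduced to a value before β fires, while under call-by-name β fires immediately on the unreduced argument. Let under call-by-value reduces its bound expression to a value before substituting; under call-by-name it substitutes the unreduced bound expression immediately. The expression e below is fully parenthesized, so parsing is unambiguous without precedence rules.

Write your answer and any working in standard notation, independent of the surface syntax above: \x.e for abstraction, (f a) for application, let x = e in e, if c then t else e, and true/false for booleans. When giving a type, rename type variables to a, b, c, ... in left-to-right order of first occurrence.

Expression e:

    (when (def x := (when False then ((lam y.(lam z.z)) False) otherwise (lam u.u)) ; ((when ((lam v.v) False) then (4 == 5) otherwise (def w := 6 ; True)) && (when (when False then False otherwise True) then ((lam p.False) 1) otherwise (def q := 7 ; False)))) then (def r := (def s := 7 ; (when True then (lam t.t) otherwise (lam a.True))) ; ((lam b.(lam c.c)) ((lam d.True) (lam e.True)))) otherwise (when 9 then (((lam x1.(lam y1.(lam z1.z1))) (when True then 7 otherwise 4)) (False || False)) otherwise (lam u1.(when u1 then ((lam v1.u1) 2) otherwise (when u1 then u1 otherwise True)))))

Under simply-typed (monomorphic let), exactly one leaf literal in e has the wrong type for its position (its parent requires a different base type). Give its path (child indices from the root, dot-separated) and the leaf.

Derivation:
  unify Bool ~ Bool
z : b
\z._ : b -> b
\y._ : a -> b -> b
  unify a -> b -> b ~ Bool -> c
  unify a ~ Bool
  unify b -> b ~ c
_ _ : b -> b
u : d
\u._ : d -> d
  unify b -> b ~ d -> d
  unify b ~ d
  unify d ~ d
let x : d -> d
v : e
\v._ : e -> e
  unify e -> e ~ Bool -> f
  unify e ~ Bool
  unify Bool ~ f
_ _ : Bool
  unify Bool ~ Bool
  unify Int ~ Int
  unify Int ~ Int
let w : Int
  unify Bool ~ Bool
  unify Bool ~ Bool
  unify Bool ~ Bool
  unify Bool ~ Bool
  unify Bool ~ Bool
\p._ : g -> Bool
  unify g -> Bool ~ Int -> h
  unify g ~ Int
  unify Bool ~ h
_ _ : Bool
let q : Int
  unify Bool ~ Bool
  unify Bool ~ Bool
  unify Bool ~ Bool
let s : Int
  unify Bool ~ Bool
t : i
\t._ : i -> i
\a._ : j -> Bool
  unify i -> i ~ j -> Bool
  unify i ~ j
  unify j ~ Bool
let r : Bool -> Bool
c : l
\c._ : l -> l
\b._ : k -> l -> l
\d._ : m -> Bool
\e._ : n -> Bool
  unify m -> Bool ~ (n -> Bool) -> o
  unify m ~ n -> Bool
  unify Bool ~ o
_ _ : Bool
  unify k -> l -> l ~ Bool -> p
  unify k ~ Bool
  unify l -> l ~ p
_ _ : l -> l
  unify Int ~ Bool
  FAIL: mismatch Int ~ Bool

Answer: 2.0 : 9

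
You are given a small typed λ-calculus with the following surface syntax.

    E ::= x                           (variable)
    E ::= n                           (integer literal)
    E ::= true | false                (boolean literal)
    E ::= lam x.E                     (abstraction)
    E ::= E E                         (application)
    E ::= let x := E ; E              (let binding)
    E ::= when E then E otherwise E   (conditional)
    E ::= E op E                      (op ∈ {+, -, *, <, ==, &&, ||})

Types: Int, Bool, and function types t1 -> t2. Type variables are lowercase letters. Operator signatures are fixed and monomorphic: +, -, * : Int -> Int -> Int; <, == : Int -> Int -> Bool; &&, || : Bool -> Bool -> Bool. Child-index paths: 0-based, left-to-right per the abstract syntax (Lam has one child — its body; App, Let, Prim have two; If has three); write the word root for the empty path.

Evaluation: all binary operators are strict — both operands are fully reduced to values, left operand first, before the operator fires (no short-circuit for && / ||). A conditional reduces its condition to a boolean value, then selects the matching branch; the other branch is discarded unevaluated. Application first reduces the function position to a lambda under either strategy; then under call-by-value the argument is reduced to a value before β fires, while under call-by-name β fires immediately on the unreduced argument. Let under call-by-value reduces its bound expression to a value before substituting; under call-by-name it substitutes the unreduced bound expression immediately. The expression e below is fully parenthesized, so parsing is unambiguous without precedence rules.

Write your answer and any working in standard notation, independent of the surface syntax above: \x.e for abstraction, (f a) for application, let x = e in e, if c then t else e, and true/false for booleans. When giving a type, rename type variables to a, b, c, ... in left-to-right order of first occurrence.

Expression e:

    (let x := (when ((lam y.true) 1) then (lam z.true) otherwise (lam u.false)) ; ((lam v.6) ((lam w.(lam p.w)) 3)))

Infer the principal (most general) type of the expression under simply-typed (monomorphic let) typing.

Derivation:
\y._ : a -> Bool
  unify a -> Bool ~ Int -> b
  unify a ~ Int
  unify Bool ~ b
_ _ : Bool
  unify Bool ~ Bool
\z._ : c -> Bool
\u._ : d -> Bool
  unify c -> Bool ~ d -> Bool
  unify c ~ d
  unify Bool ~ Bool
let x : d -> Bool
\v._ : e -> Int
w : f
\p._ : g -> f
\w._ : f -> g -> f
  unify f -> g -> f ~ Int -> h
  unify f ~ Int
  unify g -> Int ~ h
_ _ : g -> Int
  unify e -> Int ~ (g -> Int) -> i
  unify e ~ g -> Int
  unify Int ~ i
_ _ : Int

Answer: Int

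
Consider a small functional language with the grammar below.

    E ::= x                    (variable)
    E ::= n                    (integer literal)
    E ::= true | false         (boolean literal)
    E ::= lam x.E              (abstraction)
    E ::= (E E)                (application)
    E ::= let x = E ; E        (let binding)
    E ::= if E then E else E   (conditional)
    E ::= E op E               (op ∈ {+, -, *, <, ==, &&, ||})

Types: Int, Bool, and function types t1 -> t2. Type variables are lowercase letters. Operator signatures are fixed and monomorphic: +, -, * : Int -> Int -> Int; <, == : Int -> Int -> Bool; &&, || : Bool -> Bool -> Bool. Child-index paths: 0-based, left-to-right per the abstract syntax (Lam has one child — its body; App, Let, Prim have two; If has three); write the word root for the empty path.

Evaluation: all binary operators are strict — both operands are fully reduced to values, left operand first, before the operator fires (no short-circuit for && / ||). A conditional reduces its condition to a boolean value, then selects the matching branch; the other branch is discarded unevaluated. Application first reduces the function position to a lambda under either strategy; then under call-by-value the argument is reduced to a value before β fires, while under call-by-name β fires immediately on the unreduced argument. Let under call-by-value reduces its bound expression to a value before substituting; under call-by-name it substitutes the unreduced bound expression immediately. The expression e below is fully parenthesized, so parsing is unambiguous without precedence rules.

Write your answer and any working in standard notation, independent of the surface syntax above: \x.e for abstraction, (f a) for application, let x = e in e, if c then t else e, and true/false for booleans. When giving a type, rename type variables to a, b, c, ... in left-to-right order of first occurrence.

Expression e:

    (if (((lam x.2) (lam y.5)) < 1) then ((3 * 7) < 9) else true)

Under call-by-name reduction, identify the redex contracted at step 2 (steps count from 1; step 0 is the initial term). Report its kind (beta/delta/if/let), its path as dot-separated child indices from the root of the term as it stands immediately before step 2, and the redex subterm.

Trace:
step 0: (if (((\x.2) (\y.5)) < 1) then ((3 * 7) < 9) else true)
step 1: [beta@0.0] (if (2 < 1) then ((3 * 7) < 9) else true)
step 2: [delta@0] (if false then ((3 * 7) < 9) else true)

Answer: delta at 0 : (2 < 1)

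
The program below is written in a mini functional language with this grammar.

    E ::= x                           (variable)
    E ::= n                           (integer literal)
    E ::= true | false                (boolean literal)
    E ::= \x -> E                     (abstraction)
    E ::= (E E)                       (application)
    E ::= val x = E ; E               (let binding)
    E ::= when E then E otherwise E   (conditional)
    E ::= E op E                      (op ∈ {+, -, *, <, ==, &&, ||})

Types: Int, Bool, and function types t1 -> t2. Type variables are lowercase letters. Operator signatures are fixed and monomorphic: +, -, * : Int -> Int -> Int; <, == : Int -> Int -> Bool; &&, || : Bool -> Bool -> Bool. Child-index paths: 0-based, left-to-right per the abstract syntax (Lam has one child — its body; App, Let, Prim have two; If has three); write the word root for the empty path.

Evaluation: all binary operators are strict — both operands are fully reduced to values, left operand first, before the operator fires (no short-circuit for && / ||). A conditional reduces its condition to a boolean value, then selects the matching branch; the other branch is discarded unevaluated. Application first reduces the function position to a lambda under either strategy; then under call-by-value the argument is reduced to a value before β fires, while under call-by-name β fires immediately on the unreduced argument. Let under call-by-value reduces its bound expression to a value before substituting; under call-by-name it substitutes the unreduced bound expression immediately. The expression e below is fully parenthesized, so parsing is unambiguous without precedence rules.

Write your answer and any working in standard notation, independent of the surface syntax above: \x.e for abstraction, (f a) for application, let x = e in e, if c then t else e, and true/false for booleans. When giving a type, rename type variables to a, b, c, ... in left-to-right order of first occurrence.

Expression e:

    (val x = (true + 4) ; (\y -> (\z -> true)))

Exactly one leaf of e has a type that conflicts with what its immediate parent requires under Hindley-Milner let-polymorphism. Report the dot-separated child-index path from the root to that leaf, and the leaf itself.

Answer: 0.0 : true

Trace:
  unify Bool ~ Int
  FAIL: mismatch Bool ~ Int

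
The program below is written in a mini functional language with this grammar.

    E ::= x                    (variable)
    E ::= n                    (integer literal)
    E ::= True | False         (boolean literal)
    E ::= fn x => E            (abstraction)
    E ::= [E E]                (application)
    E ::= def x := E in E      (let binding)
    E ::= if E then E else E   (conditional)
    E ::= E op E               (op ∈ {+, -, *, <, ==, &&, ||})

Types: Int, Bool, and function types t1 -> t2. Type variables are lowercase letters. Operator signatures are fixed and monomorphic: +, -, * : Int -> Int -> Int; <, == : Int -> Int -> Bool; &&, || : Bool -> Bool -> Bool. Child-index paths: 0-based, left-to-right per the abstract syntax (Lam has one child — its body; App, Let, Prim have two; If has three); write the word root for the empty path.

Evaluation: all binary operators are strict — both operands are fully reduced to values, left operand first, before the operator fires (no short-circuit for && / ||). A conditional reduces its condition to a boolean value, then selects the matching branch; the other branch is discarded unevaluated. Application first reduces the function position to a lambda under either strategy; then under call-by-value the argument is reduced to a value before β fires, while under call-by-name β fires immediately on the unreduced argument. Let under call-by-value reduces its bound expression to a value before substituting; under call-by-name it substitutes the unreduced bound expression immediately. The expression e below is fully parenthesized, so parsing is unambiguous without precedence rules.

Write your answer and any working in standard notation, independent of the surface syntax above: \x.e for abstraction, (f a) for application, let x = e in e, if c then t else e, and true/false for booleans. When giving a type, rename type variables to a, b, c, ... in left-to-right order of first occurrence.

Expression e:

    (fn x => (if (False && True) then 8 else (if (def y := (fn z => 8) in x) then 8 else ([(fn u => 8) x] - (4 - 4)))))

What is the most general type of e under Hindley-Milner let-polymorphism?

Derivation:
  unify Bool ~ Bool
  unify Bool ~ Bool
  unify Bool ~ Bool
\z._ : b -> Int
let y : forall. b -> Int
x : a
  unify a ~ Bool
\u._ : c -> Int
x : Bool
  unify c -> Int ~ Bool -> d
  unify c ~ Bool
  unify Int ~ d
_ _ : Int
  unify Int ~ Int
  unify Int ~ Int
  unify Int ~ Int
  unify Int ~ Int
  unify Int ~ Int
  unify Int ~ Int
\x._ : Bool -> Int

Answer: Bool -> Int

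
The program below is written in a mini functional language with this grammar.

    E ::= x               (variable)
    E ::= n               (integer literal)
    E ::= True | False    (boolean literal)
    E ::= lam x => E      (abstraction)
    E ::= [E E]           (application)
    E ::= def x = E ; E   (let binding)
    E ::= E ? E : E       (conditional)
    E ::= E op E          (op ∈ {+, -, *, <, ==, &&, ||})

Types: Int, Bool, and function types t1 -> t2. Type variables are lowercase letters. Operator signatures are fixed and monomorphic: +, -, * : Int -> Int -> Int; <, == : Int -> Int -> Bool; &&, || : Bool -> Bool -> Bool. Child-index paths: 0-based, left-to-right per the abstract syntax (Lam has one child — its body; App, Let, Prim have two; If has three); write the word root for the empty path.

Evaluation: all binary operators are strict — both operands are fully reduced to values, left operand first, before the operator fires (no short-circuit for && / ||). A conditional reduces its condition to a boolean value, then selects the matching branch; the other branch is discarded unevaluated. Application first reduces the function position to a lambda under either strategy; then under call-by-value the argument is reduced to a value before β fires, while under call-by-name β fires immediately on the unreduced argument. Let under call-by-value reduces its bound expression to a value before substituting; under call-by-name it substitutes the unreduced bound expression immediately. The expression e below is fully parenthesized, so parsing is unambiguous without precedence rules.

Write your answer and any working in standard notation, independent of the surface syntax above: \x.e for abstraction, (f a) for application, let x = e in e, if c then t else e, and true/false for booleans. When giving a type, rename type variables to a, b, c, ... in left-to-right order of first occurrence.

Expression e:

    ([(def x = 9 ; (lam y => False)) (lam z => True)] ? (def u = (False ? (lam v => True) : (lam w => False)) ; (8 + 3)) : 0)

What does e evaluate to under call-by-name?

Trace:
step 0: (if ((let x = 9 in (\y.false)) (\z.true)) then (let u = (if false then (\v.true) else (\w.false)) in (8 + 3)) else 0)
step 1: [let@0.0] (if ((\y.false) (\z.true)) then (let u = (if false then (\v.true) else (\w.false)) in (8 + 3)) else 0)
step 2: [beta@0] (if false then (let u = (if false then (\v.true) else (\w.false)) in (8 + 3)) else 0)
step 3: [if@root] 0

Answer: 0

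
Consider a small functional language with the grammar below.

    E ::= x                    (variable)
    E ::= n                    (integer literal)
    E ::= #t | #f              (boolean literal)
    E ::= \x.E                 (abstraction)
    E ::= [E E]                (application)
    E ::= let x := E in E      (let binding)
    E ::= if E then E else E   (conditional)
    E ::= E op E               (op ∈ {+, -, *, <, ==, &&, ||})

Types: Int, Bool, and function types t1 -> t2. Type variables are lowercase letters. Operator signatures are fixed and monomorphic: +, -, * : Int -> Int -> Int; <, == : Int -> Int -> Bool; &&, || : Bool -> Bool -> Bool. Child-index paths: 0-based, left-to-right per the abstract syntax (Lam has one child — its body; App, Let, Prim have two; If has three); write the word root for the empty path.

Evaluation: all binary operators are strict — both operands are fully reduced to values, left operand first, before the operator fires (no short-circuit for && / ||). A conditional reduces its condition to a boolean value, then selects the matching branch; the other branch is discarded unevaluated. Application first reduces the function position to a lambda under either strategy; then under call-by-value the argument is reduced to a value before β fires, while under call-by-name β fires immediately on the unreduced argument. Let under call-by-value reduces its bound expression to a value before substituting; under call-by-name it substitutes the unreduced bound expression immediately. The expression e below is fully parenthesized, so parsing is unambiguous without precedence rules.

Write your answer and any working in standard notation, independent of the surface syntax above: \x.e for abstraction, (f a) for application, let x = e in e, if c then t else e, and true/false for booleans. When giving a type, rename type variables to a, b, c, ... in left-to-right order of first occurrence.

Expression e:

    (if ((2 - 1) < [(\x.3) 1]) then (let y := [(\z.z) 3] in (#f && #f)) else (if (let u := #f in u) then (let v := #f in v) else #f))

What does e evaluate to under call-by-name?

Answer: false

Trace:
step 0: (if ((2 - 1) < ((\x.3) 1)) then (let y = ((\z.z) 3) in (false && false)) else (if (let u = false in u) then (let v = false in v) else false))
step 1: [delta@0.0] (if (1 < ((\x.3) 1)) then (let y = ((\z.z) 3) in (false && false)) else (if (let u = false in u) then (let v = false in v) else false))
step 2: [beta@0.1] (if (1 < 3) then (let y = ((\z.z) 3) in (false && false)) else (if (let u = false in u) then (let v = false in v) else false))
step 3: [delta@0] (if true then (let y = ((\z.z) 3) in (false && false)) else (if (let u = false in u) then (let v = false in v) else false))
step 4: [if@root] (let y = ((\z.z) 3) in (false && false))
step 5: [let@root] (false && false)
step 6: [delta@root] false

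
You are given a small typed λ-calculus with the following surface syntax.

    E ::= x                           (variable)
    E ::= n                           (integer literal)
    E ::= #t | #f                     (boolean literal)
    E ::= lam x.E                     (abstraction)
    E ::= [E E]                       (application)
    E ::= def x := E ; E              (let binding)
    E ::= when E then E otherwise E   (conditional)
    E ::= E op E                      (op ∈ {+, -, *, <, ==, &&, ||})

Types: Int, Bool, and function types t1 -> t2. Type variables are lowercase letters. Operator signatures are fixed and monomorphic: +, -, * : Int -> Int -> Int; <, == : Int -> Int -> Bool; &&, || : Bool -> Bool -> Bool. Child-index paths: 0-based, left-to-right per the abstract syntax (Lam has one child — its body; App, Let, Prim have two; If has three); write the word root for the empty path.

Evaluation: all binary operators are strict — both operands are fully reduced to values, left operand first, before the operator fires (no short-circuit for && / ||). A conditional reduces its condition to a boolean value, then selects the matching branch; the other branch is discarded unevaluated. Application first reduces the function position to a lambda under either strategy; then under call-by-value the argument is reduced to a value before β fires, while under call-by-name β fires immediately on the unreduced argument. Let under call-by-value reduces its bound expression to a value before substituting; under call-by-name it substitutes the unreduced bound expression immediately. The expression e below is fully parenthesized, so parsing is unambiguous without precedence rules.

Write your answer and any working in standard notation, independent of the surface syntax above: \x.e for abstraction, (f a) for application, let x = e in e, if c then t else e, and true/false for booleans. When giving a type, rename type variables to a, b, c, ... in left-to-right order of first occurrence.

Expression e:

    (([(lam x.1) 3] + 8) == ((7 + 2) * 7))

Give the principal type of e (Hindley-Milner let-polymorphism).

Trace:
\x._ : a -> Int
  unify a -> Int ~ Int -> b
  unify a ~ Int
  unify Int ~ b
_ _ : Int
  unify Int ~ Int
  unify Int ~ Int
  unify Int ~ Int
  unify Int ~ Int
  unify Int ~ Int
  unify Int ~ Int
  unify Int ~ Int
  unify Int ~ Int

Answer: Bool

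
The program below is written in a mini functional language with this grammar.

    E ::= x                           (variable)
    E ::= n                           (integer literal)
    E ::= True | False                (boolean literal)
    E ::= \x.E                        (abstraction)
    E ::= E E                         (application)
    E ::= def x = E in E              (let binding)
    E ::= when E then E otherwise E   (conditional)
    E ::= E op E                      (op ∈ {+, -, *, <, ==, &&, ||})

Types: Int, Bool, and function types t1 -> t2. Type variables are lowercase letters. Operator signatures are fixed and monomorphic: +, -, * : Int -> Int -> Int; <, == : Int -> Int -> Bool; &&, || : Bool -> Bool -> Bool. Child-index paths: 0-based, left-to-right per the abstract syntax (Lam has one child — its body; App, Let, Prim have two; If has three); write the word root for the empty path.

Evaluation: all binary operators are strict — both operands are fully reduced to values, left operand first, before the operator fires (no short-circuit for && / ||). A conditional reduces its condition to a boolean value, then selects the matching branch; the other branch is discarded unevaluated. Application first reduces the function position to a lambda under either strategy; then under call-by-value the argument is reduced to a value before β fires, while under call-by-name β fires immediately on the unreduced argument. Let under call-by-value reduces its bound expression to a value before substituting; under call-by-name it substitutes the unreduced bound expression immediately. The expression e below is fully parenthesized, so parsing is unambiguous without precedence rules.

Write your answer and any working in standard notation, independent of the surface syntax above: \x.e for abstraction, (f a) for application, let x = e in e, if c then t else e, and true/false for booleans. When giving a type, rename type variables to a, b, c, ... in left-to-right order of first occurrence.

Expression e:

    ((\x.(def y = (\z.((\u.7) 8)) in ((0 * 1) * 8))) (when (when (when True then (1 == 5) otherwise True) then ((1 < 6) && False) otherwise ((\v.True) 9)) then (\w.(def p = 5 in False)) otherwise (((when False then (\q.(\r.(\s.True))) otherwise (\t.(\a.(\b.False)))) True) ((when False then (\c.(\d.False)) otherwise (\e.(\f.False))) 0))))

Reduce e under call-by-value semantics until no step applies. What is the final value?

Working:
step 0: ((\x.(let y = (\z.((\u.7) 8)) in ((0 * 1) * 8))) (if (if (if true then (1 == 5) else true) then ((1 < 6) && false) else ((\v.true) 9)) then (\w.(let p = 5 in false)) else (((if false then (\q.(\r.(\s.true))) else (\t.(\a.(\b.false)))) true) ((if false then (\c.(\d.false)) else (\e.(\f.false))) 0))))
step 1: [if@1.0.0] ((\x.(let y = (\z.((\u.7) 8)) in ((0 * 1) * 8))) (if (if (1 == 5) then ((1 < 6) && false) else ((\v.true) 9)) then (\w.(let p = 5 in false)) else (((if false then (\q.(\r.(\s.true))) else (\t.(\a.(\b.false)))) true) ((if false then (\c.(\d.false)) else (\e.(\f.false))) 0))))
step 2: [delta@1.0.0] ((\x.(let y = (\z.((\u.7) 8)) in ((0 * 1) * 8))) (if (if false then ((1 < 6) && false) else ((\v.true) 9)) then (\w.(let p = 5 in false)) else (((if false then (\q.(\r.(\s.true))) else (\t.(\a.(\b.false)))) true) ((if false then (\c.(\d.false)) else (\e.(\f.false))) 0))))
step 3: [if@1.0] ((\x.(let y = (\z.((\u.7) 8)) in ((0 * 1) * 8))) (if ((\v.true) 9) then (\w.(let p = 5 in false)) else (((if false then (\q.(\r.(\s.true))) else (\t.(\a.(\b.false)))) true) ((if false then (\c.(\d.false)) else (\e.(\f.false))) 0))))
step 4: [beta@1.0] ((\x.(let y = (\z.((\u.7) 8)) in ((0 * 1) * 8))) (if true then (\w.(let p = 5 in false)) else (((if false then (\q.(\r.(\s.true))) else (\t.(\a.(\b.false)))) true) ((if false then (\c.(\d.false)) else (\e.(\f.false))) 0))))
step 5: [if@1] ((\x.(let y = (\z.((\u.7) 8)) in ((0 * 1) * 8))) (\w.(let p = 5 in false)))
step 6: [beta@root] (let y = (\z.((\u.7) 8)) in ((0 * 1) * 8))
step 7: [let@root] ((0 * 1) * 8)
step 8: [delta@0] (0 * 8)
step 9: [delta@root] 0

Answer: 0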